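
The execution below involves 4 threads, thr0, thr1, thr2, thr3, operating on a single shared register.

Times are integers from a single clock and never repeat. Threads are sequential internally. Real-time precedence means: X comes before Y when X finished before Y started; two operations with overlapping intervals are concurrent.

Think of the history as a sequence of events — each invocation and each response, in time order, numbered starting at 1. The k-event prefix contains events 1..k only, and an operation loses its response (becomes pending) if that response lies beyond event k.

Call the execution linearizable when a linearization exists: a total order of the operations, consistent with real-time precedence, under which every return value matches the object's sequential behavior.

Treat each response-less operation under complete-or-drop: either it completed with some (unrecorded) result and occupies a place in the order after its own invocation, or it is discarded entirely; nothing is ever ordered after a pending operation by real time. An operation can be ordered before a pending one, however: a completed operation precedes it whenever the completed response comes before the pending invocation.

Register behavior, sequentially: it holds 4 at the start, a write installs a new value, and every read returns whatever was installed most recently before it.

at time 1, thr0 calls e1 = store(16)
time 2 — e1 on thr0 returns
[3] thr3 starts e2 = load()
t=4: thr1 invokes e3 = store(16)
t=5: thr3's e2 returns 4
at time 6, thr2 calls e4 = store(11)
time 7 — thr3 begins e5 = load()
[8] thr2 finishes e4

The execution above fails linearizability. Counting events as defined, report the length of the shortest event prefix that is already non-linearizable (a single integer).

one valid order for events 1..4 is e1:
after step 1 (e1 store(16)): value 16
at event 5 (e2's time-5 response) nothing linearizes any more
no completion choice of the 1 pending operation (e3) rescues it — every subset was tried
e.g. e1, e2 (pending dropped): illegal at step 2, since e2 load() → 4 cannot apply there

5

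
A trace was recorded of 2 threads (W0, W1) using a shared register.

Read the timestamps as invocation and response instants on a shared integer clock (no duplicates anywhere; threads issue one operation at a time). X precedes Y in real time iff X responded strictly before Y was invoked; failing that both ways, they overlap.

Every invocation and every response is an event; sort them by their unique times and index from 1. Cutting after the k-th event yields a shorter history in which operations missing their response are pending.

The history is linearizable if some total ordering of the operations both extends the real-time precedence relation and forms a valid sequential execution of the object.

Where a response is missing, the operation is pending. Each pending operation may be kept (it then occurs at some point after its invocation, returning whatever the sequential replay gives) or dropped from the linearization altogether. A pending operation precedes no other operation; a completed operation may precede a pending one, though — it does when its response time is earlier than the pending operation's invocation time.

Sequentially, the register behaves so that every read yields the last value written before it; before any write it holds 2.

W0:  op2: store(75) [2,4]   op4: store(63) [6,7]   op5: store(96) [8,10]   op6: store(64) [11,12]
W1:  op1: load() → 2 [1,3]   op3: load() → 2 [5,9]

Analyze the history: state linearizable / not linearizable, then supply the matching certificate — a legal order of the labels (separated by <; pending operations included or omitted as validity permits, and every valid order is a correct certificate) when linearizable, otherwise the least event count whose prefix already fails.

not linearizable — minimal violating prefix: 9 events

through event 8 a valid linearization exists; event 9 (op3 responding at time 9) ends that
every one of the 4 real-time-consistent orders over 4 completed register ops fails the sequential spec
including or dropping the 1 pending operation (op5) in any combination fails
e.g. op1, op2, op3, op4 (pending dropped): illegal at step 3, since op3 load() → 2 cannot apply there
e.g. op1, op2, op4, op3 (pending dropped): illegal at step 4, since op3 load() → 2 cannot apply there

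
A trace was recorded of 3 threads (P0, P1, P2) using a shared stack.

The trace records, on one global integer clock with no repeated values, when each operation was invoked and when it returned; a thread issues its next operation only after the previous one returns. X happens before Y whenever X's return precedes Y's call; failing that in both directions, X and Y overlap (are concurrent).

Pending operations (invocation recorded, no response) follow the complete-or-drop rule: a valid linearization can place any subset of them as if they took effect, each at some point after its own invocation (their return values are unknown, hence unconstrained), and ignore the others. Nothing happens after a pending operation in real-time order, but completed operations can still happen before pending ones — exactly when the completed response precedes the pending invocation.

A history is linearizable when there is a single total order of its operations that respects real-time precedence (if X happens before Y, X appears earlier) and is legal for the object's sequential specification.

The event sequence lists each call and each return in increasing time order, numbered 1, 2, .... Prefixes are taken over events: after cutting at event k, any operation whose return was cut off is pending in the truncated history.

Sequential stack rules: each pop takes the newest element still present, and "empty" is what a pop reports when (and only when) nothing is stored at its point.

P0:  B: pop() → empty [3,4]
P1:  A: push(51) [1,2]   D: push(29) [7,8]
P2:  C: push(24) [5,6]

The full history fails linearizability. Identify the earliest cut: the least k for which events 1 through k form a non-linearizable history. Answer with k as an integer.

4

events 1..3 are linearizable; a witness order is A:
after step 1 (A push(51)): stack <51>
include event 4 — B responding at 4 — and every candidate order breaks
take A, B: step 2 already fails, because B pop() → empty cannot occur there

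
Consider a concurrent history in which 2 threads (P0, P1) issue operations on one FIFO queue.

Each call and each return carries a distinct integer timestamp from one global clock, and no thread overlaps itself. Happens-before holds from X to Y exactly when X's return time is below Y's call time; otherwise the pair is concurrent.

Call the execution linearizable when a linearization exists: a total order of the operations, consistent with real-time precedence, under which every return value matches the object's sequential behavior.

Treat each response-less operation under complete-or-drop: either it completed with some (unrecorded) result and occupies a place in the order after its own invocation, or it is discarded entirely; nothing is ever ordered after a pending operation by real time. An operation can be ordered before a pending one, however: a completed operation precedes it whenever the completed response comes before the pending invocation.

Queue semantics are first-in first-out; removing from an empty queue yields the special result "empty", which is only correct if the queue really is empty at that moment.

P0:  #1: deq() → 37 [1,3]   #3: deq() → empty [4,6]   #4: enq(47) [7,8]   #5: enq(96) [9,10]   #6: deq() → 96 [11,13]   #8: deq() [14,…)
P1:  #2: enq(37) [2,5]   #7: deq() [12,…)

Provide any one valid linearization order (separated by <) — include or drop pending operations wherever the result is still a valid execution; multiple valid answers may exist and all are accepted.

step 1: #2 enq(37) — queue <37>
step 2: #1 deq() → 37 — queue <>
step 3: #3 deq() → empty — queue <>
step 4: #4 enq(47) — queue <47>
step 5: #5 enq(96) — queue <47,96>
step 6: #7 deq() (pending, included) — queue <96>
step 7: #6 deq() → 96 — queue <>

#2 < #1 < #3 < #4 < #5 < #7 < #6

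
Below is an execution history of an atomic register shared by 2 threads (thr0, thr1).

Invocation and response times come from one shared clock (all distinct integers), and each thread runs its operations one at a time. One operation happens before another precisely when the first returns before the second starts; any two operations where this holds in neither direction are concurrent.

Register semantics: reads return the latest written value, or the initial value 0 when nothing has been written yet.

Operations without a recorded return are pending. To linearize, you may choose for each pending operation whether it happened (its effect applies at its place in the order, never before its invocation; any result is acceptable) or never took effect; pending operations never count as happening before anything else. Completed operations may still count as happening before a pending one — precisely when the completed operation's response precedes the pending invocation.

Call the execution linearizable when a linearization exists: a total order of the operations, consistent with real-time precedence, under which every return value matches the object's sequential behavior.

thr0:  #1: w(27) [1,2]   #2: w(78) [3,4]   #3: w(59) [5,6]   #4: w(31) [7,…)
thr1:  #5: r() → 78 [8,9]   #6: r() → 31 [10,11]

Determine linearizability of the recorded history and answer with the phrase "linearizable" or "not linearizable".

not linearizable

events 1..8 are fine; event 9 — the response of #5 at time 9 — makes the prefix non-linearizable
exactly one order of the 4 completed ops respects real time; the atomic register replay fails
include/drop combinations of the 1 pending operation (#4) were all tried; none helps
sample order #1, #2, #3, #5 (pending dropped) stalls at step 4 — #5 r() → 78 has no legal effect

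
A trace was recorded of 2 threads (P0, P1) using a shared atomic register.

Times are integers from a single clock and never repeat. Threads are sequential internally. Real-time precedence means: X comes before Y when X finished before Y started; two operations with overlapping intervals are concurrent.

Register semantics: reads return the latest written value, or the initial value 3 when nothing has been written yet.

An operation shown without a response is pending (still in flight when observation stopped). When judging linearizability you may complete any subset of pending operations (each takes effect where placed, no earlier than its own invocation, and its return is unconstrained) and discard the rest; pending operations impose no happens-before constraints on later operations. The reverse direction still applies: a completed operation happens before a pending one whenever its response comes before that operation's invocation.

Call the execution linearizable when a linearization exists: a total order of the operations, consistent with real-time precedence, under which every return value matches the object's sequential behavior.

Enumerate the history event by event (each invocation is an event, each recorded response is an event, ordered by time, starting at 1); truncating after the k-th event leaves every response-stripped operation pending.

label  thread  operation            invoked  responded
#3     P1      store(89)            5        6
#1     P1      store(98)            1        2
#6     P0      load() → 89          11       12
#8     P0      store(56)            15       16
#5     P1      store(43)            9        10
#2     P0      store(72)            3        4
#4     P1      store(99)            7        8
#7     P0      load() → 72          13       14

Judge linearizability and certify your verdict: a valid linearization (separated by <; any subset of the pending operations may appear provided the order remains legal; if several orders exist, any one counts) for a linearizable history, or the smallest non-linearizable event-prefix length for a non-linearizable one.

prefix check: 1..11 passes, 1..12 fails once #6's time-12 response joins
a single order respects real time; the 6 completed atomic register operations fail replay along it
sample order #1, #2, #3, #4, #5, #6 stalls at step 6 — #6 load() → 89 has no legal effect

not linearizable — minimal violating prefix: 12 events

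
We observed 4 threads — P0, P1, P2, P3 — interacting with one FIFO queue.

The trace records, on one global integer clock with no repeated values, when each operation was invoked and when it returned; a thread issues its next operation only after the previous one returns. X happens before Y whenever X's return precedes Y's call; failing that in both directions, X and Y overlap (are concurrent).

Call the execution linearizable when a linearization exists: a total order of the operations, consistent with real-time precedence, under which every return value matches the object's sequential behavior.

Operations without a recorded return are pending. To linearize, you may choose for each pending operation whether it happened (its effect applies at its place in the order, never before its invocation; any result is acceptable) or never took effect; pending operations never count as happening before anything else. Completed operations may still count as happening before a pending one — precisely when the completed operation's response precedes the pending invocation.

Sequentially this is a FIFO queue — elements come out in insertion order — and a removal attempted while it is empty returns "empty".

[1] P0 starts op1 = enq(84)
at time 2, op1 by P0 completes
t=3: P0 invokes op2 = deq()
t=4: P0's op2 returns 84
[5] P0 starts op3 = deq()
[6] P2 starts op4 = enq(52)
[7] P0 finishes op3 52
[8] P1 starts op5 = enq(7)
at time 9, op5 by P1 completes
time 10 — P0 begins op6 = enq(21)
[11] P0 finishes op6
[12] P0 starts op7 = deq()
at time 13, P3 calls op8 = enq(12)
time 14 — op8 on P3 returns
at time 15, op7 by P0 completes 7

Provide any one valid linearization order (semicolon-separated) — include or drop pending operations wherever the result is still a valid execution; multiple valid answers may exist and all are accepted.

after step 1 (op1 enq(84)): queue <84>
after step 2 (op2 deq() → 84): queue <>
after step 3 (op4 enq(52) (pending, included)): queue <52>
after step 4 (op3 deq() → 52): queue <>
after step 5 (op5 enq(7)): queue <7>
after step 6 (op6 enq(21)): queue <7,21>
after step 7 (op7 deq() → 7): queue <21>
after step 8 (op8 enq(12)): queue <21,12>

op1; op2; op4; op3; op5; op6; op7; op8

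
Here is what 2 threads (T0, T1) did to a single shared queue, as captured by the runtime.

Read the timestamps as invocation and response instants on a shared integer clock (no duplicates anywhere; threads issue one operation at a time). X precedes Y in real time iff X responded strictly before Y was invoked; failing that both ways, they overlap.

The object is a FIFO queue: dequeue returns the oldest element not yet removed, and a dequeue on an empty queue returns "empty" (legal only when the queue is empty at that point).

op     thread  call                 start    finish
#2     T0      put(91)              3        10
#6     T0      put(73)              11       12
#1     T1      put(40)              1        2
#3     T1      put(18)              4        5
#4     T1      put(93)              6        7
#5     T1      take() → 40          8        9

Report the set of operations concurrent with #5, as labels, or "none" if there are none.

#2

overlap test against #5 [8,9]: concurrent iff the interval meets 8..9
#1 [1,2]: before
#2 [3,10]: concurrent
#3 [4,5]: before
#4 [6,7]: before
#6 [11,12]: after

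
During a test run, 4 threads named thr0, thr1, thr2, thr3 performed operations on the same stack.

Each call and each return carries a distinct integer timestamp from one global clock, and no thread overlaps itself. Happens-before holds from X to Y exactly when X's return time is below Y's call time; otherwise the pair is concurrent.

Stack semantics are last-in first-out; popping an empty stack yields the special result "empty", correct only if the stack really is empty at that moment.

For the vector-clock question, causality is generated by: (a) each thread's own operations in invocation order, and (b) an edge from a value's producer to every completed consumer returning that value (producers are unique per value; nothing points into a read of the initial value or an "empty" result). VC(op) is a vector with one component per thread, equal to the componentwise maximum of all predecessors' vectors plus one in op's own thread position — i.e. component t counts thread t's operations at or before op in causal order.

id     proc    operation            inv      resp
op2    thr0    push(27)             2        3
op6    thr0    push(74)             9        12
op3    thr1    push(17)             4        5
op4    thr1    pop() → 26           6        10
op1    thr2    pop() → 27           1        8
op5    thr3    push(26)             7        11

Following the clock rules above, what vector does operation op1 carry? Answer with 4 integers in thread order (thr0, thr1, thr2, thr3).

(1, 0, 1, 0)

invoked at 7, op5 has no predecessors; its own thr3 bump gives (0, 0, 0, 1)
invoked at 4, op3 has no predecessors; its own thr1 bump gives (0, 1, 0, 0)
invoked at 2, op2 has no predecessors; its own thr0 bump gives (1, 0, 0, 0)
invoked at 1, op1 merges VC(op2)=(1, 0, 0, 0) and bumps thr2's slot → (1, 0, 1, 0)
invoked at 9, op6 merges VC(op2)=(1, 0, 0, 0) and bumps thr0's slot → (2, 0, 0, 0)
invoked at 6, op4 merges VC(op3)=(0, 1, 0, 0), VC(op5)=(0, 0, 0, 1) and bumps thr1's slot → (0, 2, 0, 1)
target: VC(op1) = (1, 0, 1, 0)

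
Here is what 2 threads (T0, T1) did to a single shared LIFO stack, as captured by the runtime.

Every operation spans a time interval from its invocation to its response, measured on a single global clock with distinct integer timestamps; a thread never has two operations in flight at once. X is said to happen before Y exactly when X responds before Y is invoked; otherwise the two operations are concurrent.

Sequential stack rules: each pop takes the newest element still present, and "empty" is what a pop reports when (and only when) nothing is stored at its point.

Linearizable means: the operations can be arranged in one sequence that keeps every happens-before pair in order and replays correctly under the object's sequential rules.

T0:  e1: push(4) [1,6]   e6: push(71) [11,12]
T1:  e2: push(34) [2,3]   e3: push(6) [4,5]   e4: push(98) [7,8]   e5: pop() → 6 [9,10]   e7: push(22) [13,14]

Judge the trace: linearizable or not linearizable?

not linearizable

cut after 9 events: linearizable; cut after 10 events (e5 responds, time 10): not linearizable
every one of the 3 real-time-consistent orders over 5 completed LIFO stack ops fails the sequential spec
one such order, e1, e2, e3, e4, e5, breaks at step 5 where e5 pop() → 6 is illegal
one such order, e2, e1, e3, e4, e5, breaks at step 5 where e5 pop() → 6 is illegal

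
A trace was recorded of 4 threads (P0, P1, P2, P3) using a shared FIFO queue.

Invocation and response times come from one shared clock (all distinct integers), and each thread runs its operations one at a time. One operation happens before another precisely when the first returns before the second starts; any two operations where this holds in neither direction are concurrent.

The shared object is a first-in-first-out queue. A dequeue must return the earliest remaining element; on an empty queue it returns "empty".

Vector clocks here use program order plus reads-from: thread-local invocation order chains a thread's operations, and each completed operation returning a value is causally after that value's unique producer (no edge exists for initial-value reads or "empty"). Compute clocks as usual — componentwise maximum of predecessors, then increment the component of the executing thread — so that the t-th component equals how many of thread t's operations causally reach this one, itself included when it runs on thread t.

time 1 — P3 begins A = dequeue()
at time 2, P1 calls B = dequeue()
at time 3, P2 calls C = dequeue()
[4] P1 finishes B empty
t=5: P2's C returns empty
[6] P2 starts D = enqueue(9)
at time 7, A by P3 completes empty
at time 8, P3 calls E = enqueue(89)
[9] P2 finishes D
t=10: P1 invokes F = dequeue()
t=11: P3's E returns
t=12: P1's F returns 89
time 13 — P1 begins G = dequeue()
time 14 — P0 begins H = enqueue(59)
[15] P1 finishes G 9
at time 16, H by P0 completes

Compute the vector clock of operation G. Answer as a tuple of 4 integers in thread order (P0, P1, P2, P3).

root op A, invoked 1: fresh clock plus P3's own tick → (0, 0, 0, 1)
root op C, invoked 3: fresh clock plus P2's own tick → (0, 0, 1, 0)
root op B, invoked 2: fresh clock plus P1's own tick → (0, 1, 0, 0)
root op H, invoked 14: fresh clock plus P0's own tick → (1, 0, 0, 0)
invoked at 8, E merges VC(A)=(0, 0, 0, 1) and bumps P3's slot → (0, 0, 0, 2)
invoked at 6, D merges VC(C)=(0, 0, 1, 0) and bumps P2's slot → (0, 0, 2, 0)
invoked at 10, F merges VC(B)=(0, 1, 0, 0), VC(E)=(0, 0, 0, 2) and bumps P1's slot → (0, 2, 0, 2)
invoked at 13, G merges VC(D)=(0, 0, 2, 0), VC(F)=(0, 2, 0, 2) and bumps P1's slot → (0, 3, 2, 2)
target: VC(G) = (0, 3, 2, 2)

(0, 3, 2, 2)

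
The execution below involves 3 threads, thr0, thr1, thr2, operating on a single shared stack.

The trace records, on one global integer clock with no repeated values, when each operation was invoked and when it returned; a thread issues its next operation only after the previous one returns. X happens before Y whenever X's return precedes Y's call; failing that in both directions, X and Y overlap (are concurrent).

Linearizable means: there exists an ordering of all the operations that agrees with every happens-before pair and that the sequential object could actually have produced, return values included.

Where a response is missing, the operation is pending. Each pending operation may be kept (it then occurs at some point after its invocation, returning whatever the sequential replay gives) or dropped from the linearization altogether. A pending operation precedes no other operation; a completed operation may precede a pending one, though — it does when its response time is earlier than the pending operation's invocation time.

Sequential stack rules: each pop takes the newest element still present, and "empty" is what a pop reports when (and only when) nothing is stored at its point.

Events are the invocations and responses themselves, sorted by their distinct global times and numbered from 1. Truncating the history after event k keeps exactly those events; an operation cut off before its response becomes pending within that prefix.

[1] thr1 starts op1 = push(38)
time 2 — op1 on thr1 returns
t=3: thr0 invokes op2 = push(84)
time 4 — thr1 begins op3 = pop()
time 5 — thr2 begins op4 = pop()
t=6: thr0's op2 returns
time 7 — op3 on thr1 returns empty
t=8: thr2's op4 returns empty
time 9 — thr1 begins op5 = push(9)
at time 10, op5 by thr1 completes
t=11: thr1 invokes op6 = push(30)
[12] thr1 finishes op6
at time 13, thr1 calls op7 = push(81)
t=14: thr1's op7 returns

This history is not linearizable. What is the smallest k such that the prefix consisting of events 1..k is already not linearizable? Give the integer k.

events 1..7 are still linearizable — one witness is op1, op4, op3, op2:
step 1: op1 push(38) — stack <38>
step 2: op4 pop() (pending, included) — stack <>
step 3: op3 pop() → empty — stack <>
step 4: op2 push(84) — stack <84>
event 8 — op4's response, time 8 — after it, nothing linearizes
for example op1, op2, op3, op4 fails at step 3: op3 pop() → empty is not legal there
for example op1, op2, op4, op3 fails at step 3: op4 pop() → empty is not legal there

8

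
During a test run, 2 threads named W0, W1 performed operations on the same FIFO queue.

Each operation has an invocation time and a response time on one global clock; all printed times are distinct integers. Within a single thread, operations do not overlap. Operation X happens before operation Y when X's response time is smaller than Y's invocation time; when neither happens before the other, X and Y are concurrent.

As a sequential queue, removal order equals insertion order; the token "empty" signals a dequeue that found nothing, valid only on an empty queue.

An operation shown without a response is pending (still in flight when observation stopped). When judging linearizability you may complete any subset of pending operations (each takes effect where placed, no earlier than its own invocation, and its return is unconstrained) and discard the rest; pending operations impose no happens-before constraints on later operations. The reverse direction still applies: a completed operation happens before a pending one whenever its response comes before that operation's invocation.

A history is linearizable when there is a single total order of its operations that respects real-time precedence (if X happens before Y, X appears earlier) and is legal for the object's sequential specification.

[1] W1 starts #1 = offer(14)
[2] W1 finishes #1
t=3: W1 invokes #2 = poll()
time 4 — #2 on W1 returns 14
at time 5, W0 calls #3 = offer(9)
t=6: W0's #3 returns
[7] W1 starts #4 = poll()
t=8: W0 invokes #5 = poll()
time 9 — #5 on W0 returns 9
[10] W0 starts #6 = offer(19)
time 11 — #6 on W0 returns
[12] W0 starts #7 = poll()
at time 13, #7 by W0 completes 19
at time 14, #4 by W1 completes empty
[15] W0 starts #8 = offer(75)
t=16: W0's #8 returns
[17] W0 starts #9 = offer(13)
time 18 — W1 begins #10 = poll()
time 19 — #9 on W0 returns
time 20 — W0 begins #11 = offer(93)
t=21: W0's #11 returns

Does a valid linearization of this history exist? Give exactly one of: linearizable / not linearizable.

linearizable

witness order: #1, #2, #3, #5, #4, #6, #7, #8, #9, #10, #11
step 1: #1 offer(14) — queue <14>
step 2: #2 poll() → 14 — queue <>
step 3: #3 offer(9) — queue <9>
step 4: #5 poll() → 9 — queue <>
step 5: #4 poll() → empty — queue <>
step 6: #6 offer(19) — queue <19>
step 7: #7 poll() → 19 — queue <>
step 8: #8 offer(75) — queue <75>
step 9: #9 offer(13) — queue <75,13>
step 10: #10 poll() (pending, included) — queue <13>
step 11: #11 offer(93) — queue <13,93>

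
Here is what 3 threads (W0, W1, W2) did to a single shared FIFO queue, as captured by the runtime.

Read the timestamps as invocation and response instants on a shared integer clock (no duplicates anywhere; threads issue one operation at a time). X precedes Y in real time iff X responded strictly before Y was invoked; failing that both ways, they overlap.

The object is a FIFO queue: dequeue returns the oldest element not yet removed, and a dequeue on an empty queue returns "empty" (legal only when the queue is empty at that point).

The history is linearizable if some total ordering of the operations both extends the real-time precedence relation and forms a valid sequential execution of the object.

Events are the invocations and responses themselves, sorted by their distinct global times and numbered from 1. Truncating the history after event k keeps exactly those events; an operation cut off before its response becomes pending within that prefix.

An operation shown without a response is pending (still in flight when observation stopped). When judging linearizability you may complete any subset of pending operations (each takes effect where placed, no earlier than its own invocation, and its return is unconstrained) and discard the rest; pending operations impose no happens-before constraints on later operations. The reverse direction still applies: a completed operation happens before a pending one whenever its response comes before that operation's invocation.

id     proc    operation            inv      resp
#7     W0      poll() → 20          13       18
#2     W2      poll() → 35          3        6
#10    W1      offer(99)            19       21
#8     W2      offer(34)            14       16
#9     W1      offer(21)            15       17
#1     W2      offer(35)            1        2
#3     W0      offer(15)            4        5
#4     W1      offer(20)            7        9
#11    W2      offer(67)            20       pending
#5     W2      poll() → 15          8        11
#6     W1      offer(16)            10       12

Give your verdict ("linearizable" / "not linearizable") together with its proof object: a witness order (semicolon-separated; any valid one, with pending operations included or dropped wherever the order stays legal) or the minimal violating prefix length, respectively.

linearizable — witness: #1; #2; #3; #4; #5; #6; #7; #8; #9; #10

after step 1 (#1 offer(35)): queue <35>
after step 2 (#2 poll() → 35): queue <>
after step 3 (#3 offer(15)): queue <15>
after step 4 (#4 offer(20)): queue <15,20>
after step 5 (#5 poll() → 15): queue <20>
after step 6 (#6 offer(16)): queue <20,16>
after step 7 (#7 poll() → 20): queue <16>
after step 8 (#8 offer(34)): queue <16,34>
after step 9 (#9 offer(21)): queue <16,34,21>
after step 10 (#10 offer(99)): queue <16,34,21,99>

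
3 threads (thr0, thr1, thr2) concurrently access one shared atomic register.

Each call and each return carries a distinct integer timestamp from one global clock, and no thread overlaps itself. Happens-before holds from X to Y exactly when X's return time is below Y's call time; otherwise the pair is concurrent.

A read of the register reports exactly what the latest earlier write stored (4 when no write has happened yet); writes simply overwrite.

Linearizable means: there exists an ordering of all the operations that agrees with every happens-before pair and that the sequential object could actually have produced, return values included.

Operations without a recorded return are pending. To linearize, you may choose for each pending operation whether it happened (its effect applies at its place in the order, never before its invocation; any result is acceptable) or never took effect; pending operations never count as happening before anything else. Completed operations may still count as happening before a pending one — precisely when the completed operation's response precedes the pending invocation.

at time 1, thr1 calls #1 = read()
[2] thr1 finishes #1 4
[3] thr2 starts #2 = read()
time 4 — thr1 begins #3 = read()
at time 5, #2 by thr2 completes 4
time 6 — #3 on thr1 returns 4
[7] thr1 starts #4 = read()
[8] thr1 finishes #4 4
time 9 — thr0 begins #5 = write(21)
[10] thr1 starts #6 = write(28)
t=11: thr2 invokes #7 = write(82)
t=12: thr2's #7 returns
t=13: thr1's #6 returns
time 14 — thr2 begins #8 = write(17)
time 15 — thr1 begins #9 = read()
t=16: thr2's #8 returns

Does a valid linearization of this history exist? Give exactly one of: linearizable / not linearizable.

linearizable

a witness: #1, #2, #3, #4, #5, #6, #7, #8
1. #1 read() → 4, leaving value 4
2. #2 read() → 4, leaving value 4
3. #3 read() → 4, leaving value 4
4. #4 read() → 4, leaving value 4
5. #5 write(21) (pending, included), leaving value 21
6. #6 write(28), leaving value 28
7. #7 write(82), leaving value 82
8. #8 write(17), leaving value 17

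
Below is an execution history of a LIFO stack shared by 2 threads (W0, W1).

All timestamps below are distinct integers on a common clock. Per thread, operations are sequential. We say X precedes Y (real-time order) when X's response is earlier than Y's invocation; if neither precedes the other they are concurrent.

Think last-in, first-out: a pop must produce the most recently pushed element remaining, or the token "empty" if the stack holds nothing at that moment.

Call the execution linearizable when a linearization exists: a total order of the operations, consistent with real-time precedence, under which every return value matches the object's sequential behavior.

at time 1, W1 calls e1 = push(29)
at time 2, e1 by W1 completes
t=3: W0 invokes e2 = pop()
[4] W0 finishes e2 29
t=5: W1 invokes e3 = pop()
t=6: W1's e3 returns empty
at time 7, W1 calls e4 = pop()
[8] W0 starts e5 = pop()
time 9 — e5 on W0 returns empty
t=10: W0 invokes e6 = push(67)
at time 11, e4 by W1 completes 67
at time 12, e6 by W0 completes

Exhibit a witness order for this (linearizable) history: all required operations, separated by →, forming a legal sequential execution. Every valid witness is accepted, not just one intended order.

e1 → e2 → e3 → e5 → e6 → e4

1. e1 push(29), leaving stack <29>
2. e2 pop() → 29, leaving stack <>
3. e3 pop() → empty, leaving stack <>
4. e5 pop() → empty, leaving stack <>
5. e6 push(67), leaving stack <67>
6. e4 pop() → 67, leaving stack <>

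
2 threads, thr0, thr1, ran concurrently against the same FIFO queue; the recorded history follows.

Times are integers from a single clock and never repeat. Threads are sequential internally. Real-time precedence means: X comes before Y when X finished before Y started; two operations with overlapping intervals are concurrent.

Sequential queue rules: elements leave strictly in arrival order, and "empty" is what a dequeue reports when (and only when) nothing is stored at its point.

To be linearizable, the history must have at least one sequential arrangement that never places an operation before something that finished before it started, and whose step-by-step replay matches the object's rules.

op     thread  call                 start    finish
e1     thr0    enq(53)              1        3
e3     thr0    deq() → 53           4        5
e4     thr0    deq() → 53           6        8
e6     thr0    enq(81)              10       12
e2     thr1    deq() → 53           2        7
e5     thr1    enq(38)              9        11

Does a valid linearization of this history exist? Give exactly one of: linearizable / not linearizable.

the violation lands at event 7, e2's response at time 7: events 1..6 linearize, events 1..7 do not
every one of the 3 real-time-consistent orders over 3 completed FIFO queue ops fails the sequential spec
every completion of the 1 pending operation (e4) was checked; none linearizes
e.g. e1, e2, e3 (pending dropped): illegal at step 3, since e3 deq() → 53 cannot apply there
e.g. e1, e3, e2 (pending dropped): illegal at step 3, since e2 deq() → 53 cannot apply there

not linearizable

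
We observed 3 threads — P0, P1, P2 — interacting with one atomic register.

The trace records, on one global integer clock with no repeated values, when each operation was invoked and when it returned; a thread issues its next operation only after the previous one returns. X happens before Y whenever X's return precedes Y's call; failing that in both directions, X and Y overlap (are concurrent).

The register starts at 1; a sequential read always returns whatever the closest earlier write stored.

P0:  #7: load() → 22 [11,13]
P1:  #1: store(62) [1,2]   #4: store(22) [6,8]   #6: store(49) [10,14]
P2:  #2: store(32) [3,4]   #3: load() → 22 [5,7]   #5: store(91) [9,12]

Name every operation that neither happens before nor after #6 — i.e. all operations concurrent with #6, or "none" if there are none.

#5, #7

overlap test against #6 [10,14]: concurrent iff the interval meets 10..14
#1 [1,2]: before
#2 [3,4]: before
#3 [5,7]: before
#4 [6,8]: before
#5 [9,12]: concurrent
#7 [11,13]: concurrent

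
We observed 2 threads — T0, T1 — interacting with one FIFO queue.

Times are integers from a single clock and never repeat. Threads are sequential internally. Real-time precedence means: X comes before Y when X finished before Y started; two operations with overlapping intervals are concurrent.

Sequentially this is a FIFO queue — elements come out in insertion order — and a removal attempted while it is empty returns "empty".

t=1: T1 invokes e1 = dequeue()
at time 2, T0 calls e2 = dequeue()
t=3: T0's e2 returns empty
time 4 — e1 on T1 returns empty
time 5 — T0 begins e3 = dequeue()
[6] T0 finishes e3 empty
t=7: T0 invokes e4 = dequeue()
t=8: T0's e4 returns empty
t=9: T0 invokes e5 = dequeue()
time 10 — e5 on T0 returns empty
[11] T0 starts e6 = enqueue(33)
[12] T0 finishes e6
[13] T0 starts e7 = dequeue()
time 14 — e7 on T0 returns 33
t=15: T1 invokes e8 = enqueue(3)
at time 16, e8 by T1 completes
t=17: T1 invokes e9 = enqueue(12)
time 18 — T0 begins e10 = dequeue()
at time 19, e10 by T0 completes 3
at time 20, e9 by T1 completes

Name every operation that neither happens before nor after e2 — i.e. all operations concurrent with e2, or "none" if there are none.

e2 spans [2,3]: anything still running between times 2 and 3 counts as concurrent
e1 [1,4]: concurrent
e3 [5,6]: after
e4 [7,8]: after
e5 [9,10]: after
e6 [11,12]: after
e7 [13,14]: after
e8 [15,16]: after
e9 [17,20]: after
e10 [18,19]: after

e1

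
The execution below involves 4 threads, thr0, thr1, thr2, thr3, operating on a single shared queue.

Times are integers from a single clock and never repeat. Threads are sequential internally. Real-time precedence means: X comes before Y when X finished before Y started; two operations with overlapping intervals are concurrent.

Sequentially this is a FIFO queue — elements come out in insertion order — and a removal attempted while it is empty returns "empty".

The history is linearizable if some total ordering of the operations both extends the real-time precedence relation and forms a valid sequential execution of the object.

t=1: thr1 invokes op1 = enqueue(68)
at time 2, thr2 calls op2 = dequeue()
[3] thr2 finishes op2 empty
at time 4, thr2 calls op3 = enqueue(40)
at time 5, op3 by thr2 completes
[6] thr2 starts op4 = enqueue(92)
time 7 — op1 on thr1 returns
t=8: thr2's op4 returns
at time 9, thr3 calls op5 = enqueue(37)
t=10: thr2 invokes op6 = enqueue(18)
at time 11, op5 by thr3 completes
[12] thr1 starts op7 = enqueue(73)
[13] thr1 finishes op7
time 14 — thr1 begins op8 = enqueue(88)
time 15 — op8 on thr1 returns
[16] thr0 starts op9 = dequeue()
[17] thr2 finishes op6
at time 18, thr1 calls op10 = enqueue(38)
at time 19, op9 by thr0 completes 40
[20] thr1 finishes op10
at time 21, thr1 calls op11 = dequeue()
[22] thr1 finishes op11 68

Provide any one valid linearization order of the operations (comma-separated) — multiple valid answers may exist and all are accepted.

op2, op3, op1, op4, op5, op6, op7, op8, op9, op10, op11

step 1: op2 dequeue() → empty — queue <>
step 2: op3 enqueue(40) — queue <40>
step 3: op1 enqueue(68) — queue <40,68>
step 4: op4 enqueue(92) — queue <40,68,92>
step 5: op5 enqueue(37) — queue <40,68,92,37>
step 6: op6 enqueue(18) — queue <40,68,92,37,18>
step 7: op7 enqueue(73) — queue <40,68,92,37,18,73>
step 8: op8 enqueue(88) — queue <40,68,92,37,18,73,88>
step 9: op9 dequeue() → 40 — queue <68,92,37,18,73,88>
step 10: op10 enqueue(38) — queue <68,92,37,18,73,88,38>
step 11: op11 dequeue() → 68 — queue <92,37,18,73,88,38>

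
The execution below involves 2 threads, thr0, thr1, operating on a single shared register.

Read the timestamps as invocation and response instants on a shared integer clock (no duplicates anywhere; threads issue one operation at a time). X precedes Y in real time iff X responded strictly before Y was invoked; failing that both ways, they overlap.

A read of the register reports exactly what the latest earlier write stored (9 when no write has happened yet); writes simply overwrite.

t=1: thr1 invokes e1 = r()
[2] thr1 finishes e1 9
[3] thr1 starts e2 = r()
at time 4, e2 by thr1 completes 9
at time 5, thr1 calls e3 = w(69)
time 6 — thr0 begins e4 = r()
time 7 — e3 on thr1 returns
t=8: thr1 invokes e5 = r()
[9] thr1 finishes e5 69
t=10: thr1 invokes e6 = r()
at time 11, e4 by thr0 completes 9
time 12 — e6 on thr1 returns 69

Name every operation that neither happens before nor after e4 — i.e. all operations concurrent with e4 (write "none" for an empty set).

concurrent with e4 ([6,11]): every op whose interval crosses 6..11
e1 [1,2]: before
e2 [3,4]: before
e3 [5,7]: concurrent
e5 [8,9]: concurrent
e6 [10,12]: concurrent

e3, e5, e6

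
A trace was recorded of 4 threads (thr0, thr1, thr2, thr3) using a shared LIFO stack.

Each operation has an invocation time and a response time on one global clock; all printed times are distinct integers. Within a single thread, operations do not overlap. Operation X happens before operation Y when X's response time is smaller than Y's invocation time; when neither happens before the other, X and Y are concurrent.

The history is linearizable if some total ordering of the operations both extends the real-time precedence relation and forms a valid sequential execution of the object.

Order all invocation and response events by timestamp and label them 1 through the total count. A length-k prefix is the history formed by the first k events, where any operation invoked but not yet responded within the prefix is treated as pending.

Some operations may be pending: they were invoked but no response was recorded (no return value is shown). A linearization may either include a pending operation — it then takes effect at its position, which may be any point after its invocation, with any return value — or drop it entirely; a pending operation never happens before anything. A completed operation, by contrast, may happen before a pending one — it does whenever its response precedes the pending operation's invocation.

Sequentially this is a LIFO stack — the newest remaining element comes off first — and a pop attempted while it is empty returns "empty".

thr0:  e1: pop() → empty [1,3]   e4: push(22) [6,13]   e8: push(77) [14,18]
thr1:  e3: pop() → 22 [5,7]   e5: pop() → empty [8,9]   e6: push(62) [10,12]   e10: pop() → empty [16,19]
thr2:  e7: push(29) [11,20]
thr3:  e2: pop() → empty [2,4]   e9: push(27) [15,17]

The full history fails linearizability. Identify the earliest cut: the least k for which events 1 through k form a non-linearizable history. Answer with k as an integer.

events 1..18 are still linearizable — one witness is e1, e2, e4, e3, e5, e6, e7, e8, e9:
step 1: e1 pop() → empty — stack <>
step 2: e2 pop() → empty — stack <>
step 3: e4 push(22) — stack <22>
step 4: e3 pop() → 22 — stack <>
step 5: e5 pop() → empty — stack <>
step 6: e6 push(62) — stack <62>
step 7: e7 push(29) (pending, included) — stack <62,29>
step 8: e8 push(77) — stack <62,29,77>
step 9: e9 push(27) — stack <62,29,77,27>
include event 19 — e10 responding at 19 — and every candidate order breaks
every completion of the 1 pending operation (e7) was checked; none linearizes
take e1, e2, e3, e4, e5, e6, e8, e9, e10 (pending dropped): step 3 already fails, because e3 pop() → 22 cannot occur there
take e1, e2, e3, e4, e5, e6, e8, e10, e9 (pending dropped): step 3 already fails, because e3 pop() → 22 cannot occur there

19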